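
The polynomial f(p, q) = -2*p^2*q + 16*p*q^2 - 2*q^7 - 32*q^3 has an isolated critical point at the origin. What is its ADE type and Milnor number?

Type D_{8}, Milnor number mu = 8.

The Hessian of f at 0 has rank 0. Corank 2; j^3 = -2*q*(p - 4*q)^2 has shape L^2 M (L != M), so D-series; mu = 8 gives D_8.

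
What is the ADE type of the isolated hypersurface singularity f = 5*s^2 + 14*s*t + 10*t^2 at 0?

The Hessian of f at 0 has rank 2. Corank 0: nondegenerate Morse point, so A_1.

A1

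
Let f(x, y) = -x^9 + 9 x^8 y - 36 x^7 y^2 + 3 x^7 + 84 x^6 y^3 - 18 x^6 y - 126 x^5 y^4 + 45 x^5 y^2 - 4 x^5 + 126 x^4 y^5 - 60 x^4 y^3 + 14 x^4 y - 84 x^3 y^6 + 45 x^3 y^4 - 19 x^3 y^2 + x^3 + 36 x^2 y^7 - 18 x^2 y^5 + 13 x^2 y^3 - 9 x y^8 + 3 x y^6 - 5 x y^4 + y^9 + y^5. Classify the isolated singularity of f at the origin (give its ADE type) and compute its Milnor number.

The Hessian of f at 0 has rank 0. Corank 2; j^3 = x^3 is a perfect cube, so E-series; the 5-jet and mu = 8 give E_8.

Type E_8, Milnor number mu = 8.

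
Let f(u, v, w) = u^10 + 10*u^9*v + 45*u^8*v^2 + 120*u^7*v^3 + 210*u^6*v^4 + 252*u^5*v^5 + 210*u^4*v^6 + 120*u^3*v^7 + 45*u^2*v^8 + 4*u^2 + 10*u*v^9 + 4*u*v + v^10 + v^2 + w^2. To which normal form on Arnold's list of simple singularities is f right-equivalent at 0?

A_9

The Hessian of f at 0 has rank 2. Corank 1: A-series; mu = 9 gives A_9.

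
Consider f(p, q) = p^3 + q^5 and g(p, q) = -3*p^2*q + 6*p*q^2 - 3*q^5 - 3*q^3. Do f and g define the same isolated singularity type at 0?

No.

The Hessian of f at 0 has rank 0. Corank 2; j^3 = p^3 is a perfect cube, so E-series; the 5-jet and mu = 8 give E_8. The Hessian of g at 0 has rank 0. Corank 2; j^3 = -3*q*(p - q)^2 has shape L^2 M (L != M), so D-series; mu = 6 gives D_6. f is E_8 but g is D_6, hence not right-equivalent.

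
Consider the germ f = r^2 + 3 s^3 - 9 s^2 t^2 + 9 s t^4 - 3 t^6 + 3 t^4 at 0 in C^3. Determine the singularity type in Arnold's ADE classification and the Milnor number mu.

Type E6, Milnor number mu = 6.

The Hessian of f at 0 has rank 1. Corank 2; j^3 = 3*s^3 is a perfect cube, so E-series; the 4-jet and mu = 6 give E_6.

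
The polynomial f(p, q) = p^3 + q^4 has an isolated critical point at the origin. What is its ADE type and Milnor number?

Type E_6, Milnor number mu = 6.

The Hessian of f at 0 has rank 0. Corank 2; j^3 = p^3 is a perfect cube, so E-series; the 4-jet and mu = 6 give E_6.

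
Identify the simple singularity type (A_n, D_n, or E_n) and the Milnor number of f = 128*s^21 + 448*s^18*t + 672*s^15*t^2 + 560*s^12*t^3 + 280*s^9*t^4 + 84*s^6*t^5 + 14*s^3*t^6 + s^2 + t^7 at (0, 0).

Type A6, Milnor number mu = 6.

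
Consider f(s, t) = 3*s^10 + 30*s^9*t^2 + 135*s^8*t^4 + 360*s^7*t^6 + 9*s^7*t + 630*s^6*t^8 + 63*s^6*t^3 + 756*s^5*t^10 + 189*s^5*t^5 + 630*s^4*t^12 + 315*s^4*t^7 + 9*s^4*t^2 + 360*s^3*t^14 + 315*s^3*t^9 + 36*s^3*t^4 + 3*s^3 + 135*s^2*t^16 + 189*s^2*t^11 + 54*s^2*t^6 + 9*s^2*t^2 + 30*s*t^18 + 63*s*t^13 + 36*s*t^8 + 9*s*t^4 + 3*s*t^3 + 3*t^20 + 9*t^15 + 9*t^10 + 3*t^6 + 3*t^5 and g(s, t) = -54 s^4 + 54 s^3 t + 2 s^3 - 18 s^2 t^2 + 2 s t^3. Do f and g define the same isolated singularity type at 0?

The Hessian of f at 0 is [[0, 0], [0, 0]] with rank 0, so corank 2. A Groebner basis of the Jacobian ideal J(f) in C{s,t} is {-s^2 + t^4 - t^3/3, s^3, s^2*t + s^2/3 + t^3/9, s^2 + s*t^2 + t^3/3}; counting standard monomials gives mu = 7. Corank 2; j^3 = 3*s^3 is a perfect cube, so E-series; the 4-jet and mu = 7 give E_7. The Hessian of g at 0 is [[0, 0], [0, 0]] with rank 0, so corank 2. A Groebner basis of the Jacobian ideal J(g) in C{s,t} is {s^2/3 + t^4 + t^3/9, s^3, s^2*t - s^2/9 - t^3/27, -2*s^2/3 + s*t^2 - 2*t^3/9}; counting standard monomials gives mu = 7. Corank 2; j^3 = 2*s^3 is a perfect cube, so E-series; the 4-jet and mu = 7 give E_7. Both have type E_7, hence right-equivalent.

Yes.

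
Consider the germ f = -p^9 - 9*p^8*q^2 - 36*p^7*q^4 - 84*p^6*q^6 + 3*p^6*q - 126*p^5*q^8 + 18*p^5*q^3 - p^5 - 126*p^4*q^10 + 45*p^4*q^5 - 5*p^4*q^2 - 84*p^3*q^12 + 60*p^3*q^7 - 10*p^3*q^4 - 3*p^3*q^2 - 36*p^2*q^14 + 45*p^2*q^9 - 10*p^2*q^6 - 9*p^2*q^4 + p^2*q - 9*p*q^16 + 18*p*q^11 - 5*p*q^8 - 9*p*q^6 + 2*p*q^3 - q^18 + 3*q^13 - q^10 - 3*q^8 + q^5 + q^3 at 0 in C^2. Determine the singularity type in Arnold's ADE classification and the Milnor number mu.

Type D_4, Milnor number mu = 4.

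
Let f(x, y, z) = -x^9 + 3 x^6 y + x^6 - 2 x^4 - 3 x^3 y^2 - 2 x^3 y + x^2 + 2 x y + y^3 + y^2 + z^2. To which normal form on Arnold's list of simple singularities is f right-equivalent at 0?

A_2

The Hessian of f at 0 has rank 2. Corank 1: A-series; mu = 2 gives A_2.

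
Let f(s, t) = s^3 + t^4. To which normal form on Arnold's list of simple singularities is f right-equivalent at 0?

E6

The Hessian of f at 0 is [[0, 0], [0, 0]] with rank 0, so corank 2. A Groebner basis of the Jacobian ideal J(f) in C{s,t} is {t^3, s^2}; counting standard monomials gives mu = 6. Corank 2; j^3 = s^3 is a perfect cube, so E-series; the 4-jet and mu = 6 give E_6.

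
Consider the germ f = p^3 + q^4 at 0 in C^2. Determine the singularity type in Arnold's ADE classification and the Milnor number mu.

Type E_6, Milnor number mu = 6.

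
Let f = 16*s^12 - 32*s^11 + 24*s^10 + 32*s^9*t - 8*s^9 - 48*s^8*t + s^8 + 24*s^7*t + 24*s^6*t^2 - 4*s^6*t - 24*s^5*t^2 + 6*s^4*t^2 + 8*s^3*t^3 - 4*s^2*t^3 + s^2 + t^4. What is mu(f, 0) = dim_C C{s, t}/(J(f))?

The Hessian of f at 0 has rank 1. Corank 1: A-series; mu = 3 gives A_3.

3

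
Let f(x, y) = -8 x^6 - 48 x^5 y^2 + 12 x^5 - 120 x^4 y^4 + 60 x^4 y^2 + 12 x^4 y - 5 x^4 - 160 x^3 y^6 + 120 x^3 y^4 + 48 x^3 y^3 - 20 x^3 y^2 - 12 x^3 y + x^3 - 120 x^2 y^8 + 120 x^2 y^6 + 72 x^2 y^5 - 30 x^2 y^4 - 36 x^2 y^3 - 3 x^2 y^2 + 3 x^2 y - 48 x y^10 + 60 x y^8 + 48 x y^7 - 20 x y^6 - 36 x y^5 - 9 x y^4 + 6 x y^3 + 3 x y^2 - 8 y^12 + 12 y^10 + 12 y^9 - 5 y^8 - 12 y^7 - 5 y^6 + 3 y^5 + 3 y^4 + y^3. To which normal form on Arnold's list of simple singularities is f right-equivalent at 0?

E_{6}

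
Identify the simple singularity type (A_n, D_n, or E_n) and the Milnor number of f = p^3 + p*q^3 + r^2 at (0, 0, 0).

Type E_{7}, Milnor number mu = 7.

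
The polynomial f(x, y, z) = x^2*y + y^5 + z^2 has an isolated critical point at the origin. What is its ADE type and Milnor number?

Type D_6, Milnor number mu = 6.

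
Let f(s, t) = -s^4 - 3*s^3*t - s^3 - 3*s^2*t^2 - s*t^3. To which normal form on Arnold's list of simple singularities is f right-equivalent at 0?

The Hessian of f at 0 has rank 0. Corank 2; j^3 = -s^3 is a perfect cube, so E-series; the 4-jet and mu = 7 give E_7.

E7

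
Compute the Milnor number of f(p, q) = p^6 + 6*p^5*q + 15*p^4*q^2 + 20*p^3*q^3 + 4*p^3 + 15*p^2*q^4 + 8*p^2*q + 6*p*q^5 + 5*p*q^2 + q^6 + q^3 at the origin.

7

The Hessian of f at 0 has rank 0. Corank 2; j^3 = (p + q)*(2*p + q)^2 has shape L^2 M (L != M), so D-series; mu = 7 gives D_7.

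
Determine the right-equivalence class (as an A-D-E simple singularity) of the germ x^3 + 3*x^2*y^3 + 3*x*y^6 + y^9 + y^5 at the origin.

The Hessian of f at 0 has rank 0. Corank 2; j^3 = x^3 is a perfect cube, so E-series; the 5-jet and mu = 8 give E_8.

E_{8}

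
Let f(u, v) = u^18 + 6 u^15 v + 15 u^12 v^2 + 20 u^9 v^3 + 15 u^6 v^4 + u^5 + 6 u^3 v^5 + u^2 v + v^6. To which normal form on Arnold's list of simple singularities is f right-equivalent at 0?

D_7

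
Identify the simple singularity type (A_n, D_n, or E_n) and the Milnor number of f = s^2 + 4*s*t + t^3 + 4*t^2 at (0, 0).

Type A_2, Milnor number mu = 2.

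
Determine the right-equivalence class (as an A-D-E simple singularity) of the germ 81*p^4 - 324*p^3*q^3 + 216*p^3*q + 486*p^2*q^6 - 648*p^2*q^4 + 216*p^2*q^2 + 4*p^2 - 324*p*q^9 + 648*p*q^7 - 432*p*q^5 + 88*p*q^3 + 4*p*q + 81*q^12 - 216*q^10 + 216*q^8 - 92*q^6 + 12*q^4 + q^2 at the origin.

A3

The Hessian of f at 0 is [[8, 4], [4, 2]] with rank 1, so corank 1. A Groebner basis of the Jacobian ideal J(f) in C{p,q} is {q^3, p + q/2}; counting standard monomials gives mu = 3. Corank 1: A-series; mu = 3 gives A_3.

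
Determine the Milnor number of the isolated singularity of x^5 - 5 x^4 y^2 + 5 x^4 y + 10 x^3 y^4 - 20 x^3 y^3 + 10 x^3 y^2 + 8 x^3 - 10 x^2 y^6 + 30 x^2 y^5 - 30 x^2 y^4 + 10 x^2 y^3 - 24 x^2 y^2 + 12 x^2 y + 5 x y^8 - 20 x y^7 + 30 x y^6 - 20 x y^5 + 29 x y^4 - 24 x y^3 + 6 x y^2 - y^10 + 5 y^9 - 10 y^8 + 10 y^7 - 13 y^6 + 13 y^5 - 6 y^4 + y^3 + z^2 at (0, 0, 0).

8

The Hessian of f at 0 has rank 1. Corank 2; j^3 = (2*x + y)^3 is a perfect cube, so E-series; the 5-jet and mu = 8 give E_8.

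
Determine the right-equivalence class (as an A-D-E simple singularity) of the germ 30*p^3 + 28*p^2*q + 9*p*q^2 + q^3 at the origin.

D_4

The Hessian of f at 0 is [[0, 0], [0, 0]] with rank 0, so corank 2. A Groebner basis of the Jacobian ideal J(f) in C{p,q} is {q^3, p^2 - 3*q^2/26, p*q + 9*q^2/26}; counting standard monomials gives mu = 4. Corank 2; j^3 = (3*p + q)*(10*p^2 + 6*p*q + q^2) splits into three distinct lines over C (the quadratic factor has nonzero discriminant), so D_4.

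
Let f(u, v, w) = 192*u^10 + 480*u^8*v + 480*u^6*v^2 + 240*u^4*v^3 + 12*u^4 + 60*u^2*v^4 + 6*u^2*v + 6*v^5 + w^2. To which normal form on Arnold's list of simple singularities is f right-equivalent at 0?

D_{6}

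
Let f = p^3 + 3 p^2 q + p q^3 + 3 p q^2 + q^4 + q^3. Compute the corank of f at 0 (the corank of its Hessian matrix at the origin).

The Hessian at 0 is [[0, 0], [0, 0]] of rank 0; hence corank 2.

2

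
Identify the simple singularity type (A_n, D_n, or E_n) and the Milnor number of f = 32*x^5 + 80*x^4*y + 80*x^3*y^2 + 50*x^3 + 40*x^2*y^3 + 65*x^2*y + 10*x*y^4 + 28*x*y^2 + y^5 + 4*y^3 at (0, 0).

Type D6, Milnor number mu = 6.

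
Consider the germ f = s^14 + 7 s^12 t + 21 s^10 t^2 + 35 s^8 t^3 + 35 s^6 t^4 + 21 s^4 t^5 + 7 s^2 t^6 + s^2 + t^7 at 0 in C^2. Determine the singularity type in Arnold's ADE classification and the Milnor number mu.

Type A6, Milnor number mu = 6.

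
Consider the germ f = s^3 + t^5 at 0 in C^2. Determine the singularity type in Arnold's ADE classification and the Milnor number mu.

Type E_8, Milnor number mu = 8.

The Hessian of f at 0 is [[0, 0], [0, 0]] with rank 0, so corank 2. A Groebner basis of the Jacobian ideal J(f) in C{s,t} is {t^4, s^2}; counting standard monomials gives mu = 8. Corank 2; j^3 = s^3 is a perfect cube, so E-series; the 5-jet and mu = 8 give E_8.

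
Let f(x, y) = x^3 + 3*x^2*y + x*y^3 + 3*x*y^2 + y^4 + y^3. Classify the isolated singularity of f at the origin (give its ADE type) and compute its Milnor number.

Type E7, Milnor number mu = 7.

The Hessian of f at 0 has rank 0. Corank 2; j^3 = (x + y)^3 is a perfect cube, so E-series; the 4-jet and mu = 7 give E_7.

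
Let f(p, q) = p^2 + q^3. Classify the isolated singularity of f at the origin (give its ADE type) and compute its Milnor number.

Type A_2, Milnor number mu = 2.

The Hessian of f at 0 is [[2, 0], [0, 0]] with rank 1, so corank 1. A Groebner basis of the Jacobian ideal J(f) in C{p,q} is {q^2, p}; counting standard monomials gives mu = 2. Corank 1: A-series; mu = 2 gives A_2.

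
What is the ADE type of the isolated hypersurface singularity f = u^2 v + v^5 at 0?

The Hessian of f at 0 has rank 0. Corank 2; j^3 = u^2*v has shape L^2 M (L != M), so D-series; mu = 6 gives D_6.

D6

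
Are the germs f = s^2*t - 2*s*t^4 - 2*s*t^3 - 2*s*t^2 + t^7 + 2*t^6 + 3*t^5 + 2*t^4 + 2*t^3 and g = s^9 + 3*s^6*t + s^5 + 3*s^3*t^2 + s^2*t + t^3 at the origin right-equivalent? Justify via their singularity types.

Yes.

The Hessian of f at 0 is [[0, 0], [0, 0]] with rank 0, so corank 2. A Groebner basis of the Jacobian ideal J(f) in C{s,t} is {t^3, s^2 + 2*t^2, s*t - t^2}; counting standard monomials gives mu = 4. Corank 2; j^3 = t*(s^2 - 2*s*t + 2*t^2) splits into three distinct lines over C (the quadratic factor has nonzero discriminant), so D_4. The Hessian of g at 0 is [[0, 0], [0, 0]] with rank 0, so corank 2. A Groebner basis of the Jacobian ideal J(g) in C{s,t} is {t^3, s^2 + 3*t^2, s*t}; counting standard monomials gives mu = 4. Corank 2; j^3 = t*(s^2 + t^2) splits into three distinct lines over C (the quadratic factor has nonzero discriminant), so D_4. Both have type D_4, hence right-equivalent.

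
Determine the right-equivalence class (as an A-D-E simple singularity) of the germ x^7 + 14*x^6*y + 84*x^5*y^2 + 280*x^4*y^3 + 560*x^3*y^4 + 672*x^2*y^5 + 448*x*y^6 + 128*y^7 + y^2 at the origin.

A_{6}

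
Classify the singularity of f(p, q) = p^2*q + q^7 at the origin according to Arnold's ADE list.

The Hessian of f at 0 is [[0, 0], [0, 0]] with rank 0, so corank 2. A Groebner basis of the Jacobian ideal J(f) in C{p,q} is {p^2/7 + q^6, p^3, p*q}; counting standard monomials gives mu = 8. Corank 2; j^3 = p^2*q has shape L^2 M (L != M), so D-series; mu = 8 gives D_8.

D_{8}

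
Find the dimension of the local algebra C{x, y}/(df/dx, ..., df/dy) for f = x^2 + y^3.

2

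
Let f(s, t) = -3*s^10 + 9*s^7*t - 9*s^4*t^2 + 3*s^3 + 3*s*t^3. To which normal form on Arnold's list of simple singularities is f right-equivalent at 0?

E7

The Hessian of f at 0 is [[0, 0], [0, 0]] with rank 0, so corank 2. A Groebner basis of the Jacobian ideal J(f) in C{s,t} is {s^3, s*t^2, 3*s^2 + t^3}; counting standard monomials gives mu = 7. Corank 2; j^3 = 3*s^3 is a perfect cube, so E-series; the 4-jet and mu = 7 give E_7.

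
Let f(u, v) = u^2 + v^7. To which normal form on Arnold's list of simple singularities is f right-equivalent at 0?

The Hessian of f at 0 is [[2, 0], [0, 0]] with rank 1, so corank 1. A Groebner basis of the Jacobian ideal J(f) in C{u,v} is {v^6, u}; counting standard monomials gives mu = 6. Corank 1: A-series; mu = 6 gives A_6.

A_6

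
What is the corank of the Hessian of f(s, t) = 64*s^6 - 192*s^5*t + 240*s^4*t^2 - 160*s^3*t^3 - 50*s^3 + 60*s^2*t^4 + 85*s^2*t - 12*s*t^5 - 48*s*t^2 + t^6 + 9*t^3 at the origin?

2

Hessian at 0 has rank 0.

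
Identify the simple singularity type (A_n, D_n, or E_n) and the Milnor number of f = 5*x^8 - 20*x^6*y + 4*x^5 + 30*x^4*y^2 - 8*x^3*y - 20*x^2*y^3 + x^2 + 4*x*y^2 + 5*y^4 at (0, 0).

The Hessian of f at 0 is [[2, 0], [0, 0]] with rank 1, so corank 1. A Groebner basis of the Jacobian ideal J(f) in C{x,y} is {x^2, x*y, x/2 + y^2}; counting standard monomials gives mu = 3. Corank 1: A-series; mu = 3 gives A_3.

Type A_3, Milnor number mu = 3.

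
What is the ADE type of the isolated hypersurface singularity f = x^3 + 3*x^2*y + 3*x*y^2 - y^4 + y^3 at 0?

The Hessian of f at 0 is [[0, 0], [0, 0]] with rank 0, so corank 2. A Groebner basis of the Jacobian ideal J(f) in C{x,y} is {y^3, x^2 + 2*x*y + y^2}; counting standard monomials gives mu = 6. Corank 2; j^3 = (x + y)^3 is a perfect cube, so E-series; the 4-jet and mu = 6 give E_6.

E6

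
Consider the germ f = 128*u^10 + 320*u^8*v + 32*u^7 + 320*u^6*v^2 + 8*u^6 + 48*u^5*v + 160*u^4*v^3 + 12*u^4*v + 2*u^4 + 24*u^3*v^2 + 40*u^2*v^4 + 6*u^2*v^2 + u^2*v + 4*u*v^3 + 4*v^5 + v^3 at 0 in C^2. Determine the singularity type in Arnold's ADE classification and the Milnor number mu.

The Hessian of f at 0 is [[0, 0], [0, 0]] with rank 0, so corank 2. A Groebner basis of the Jacobian ideal J(f) in C{u,v} is {v^3, u^2 + 3*v^2, u*v}; counting standard monomials gives mu = 4. Corank 2; j^3 = v*(u^2 + v^2) splits into three distinct lines over C (the quadratic factor has nonzero discriminant), so D_4.

Type D_4, Milnor number mu = 4.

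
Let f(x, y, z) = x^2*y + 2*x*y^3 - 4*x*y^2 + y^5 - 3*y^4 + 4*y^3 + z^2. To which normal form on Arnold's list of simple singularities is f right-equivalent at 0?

D5

The Hessian of f at 0 has rank 1. Corank 2; j^3 = y*(x - 2*y)^2 has shape L^2 M (L != M), so D-series; mu = 5 gives D_5.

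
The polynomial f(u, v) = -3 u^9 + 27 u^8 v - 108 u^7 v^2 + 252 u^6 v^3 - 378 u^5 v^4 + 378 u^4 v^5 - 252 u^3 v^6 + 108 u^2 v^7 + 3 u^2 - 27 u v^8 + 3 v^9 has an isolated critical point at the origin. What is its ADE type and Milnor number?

The Hessian of f at 0 is [[6, 0], [0, 0]] with rank 1, so corank 1. A Groebner basis of the Jacobian ideal J(f) in C{u,v} is {v^8, u}; counting standard monomials gives mu = 8. Corank 1: A-series; mu = 8 gives A_8.

Type A_{8}, Milnor number mu = 8.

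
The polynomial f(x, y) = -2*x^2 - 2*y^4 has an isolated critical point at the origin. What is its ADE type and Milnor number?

The Hessian of f at 0 has rank 1. Corank 1: A-series; mu = 3 gives A_3.

Type A_{3}, Milnor number mu = 3.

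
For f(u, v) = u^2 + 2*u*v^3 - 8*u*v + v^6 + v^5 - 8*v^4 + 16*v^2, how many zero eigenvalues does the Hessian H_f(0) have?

1

Hessian at 0 has rank 1.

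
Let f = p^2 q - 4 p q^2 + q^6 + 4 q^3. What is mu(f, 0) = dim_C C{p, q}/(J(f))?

7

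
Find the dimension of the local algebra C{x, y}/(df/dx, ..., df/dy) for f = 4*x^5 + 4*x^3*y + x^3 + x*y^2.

The Hessian of f at 0 is [[0, 0], [0, 0]] with rank 0, so corank 2. A Groebner basis of the Jacobian ideal J(f) in C{x,y} is {y^3, x^2 + y^2/3, x*y}; counting standard monomials gives mu = 4. Corank 2; j^3 = x*(x^2 + y^2) splits into three distinct lines over C (the quadratic factor has nonzero discriminant), so D_4.

4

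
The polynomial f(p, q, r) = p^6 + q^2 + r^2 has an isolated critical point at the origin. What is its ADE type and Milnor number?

Type A_5, Milnor number mu = 5.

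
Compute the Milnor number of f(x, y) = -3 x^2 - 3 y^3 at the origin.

2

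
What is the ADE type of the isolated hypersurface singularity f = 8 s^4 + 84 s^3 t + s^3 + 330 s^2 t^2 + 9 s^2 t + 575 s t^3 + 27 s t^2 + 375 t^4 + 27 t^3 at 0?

E_{7}

The Hessian of f at 0 is [[0, 0], [0, 0]] with rank 0, so corank 2. A Groebner basis of the Jacobian ideal J(f) in C{s,t} is {3*s^2/4 + 9*s*t/2 + t^4 - t^3/4 + 27*t^2/4, s^3 + 99*s^2/4 + 297*s*t/2 + 75*t^3/4 + 891*t^2/4, s^2*t - 23*s^2/4 - 69*s*t/2 - 85*t^3/12 - 207*t^2/4, s^2 + s*t^2 + 6*s*t + 8*t^3/3 + 9*t^2}; counting standard monomials gives mu = 7. Corank 2; j^3 = (s + 3*t)^3 is a perfect cube, so E-series; the 4-jet and mu = 7 give E_7.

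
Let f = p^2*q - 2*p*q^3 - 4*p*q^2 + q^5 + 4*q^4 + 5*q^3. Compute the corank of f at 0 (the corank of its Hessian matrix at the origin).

2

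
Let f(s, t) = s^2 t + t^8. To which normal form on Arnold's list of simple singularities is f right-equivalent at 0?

The Hessian of f at 0 has rank 0. Corank 2; j^3 = s^2*t has shape L^2 M (L != M), so D-series; mu = 9 gives D_9.

D_9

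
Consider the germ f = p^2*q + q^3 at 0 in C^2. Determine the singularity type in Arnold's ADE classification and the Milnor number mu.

The Hessian of f at 0 has rank 0. Corank 2; j^3 = q*(p^2 + q^2) splits into three distinct lines over C (the quadratic factor has nonzero discriminant), so D_4.

Type D4, Milnor number mu = 4.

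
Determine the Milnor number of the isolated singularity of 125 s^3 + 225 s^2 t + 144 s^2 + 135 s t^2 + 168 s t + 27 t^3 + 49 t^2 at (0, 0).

2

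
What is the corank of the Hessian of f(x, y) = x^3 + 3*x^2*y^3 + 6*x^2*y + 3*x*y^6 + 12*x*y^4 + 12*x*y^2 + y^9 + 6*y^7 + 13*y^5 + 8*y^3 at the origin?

2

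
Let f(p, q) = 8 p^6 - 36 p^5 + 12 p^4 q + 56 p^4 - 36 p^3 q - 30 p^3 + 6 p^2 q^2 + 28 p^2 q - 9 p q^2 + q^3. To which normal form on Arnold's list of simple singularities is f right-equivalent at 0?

D4

The Hessian of f at 0 has rank 0. Corank 2; j^3 = -(3*p - q)*(10*p^2 - 6*p*q + q^2) splits into three distinct lines over C (the quadratic factor has nonzero discriminant), so D_4.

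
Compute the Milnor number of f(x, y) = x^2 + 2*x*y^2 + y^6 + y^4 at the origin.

5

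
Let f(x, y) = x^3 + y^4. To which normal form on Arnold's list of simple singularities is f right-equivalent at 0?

E6

The Hessian of f at 0 is [[0, 0], [0, 0]] with rank 0, so corank 2. A Groebner basis of the Jacobian ideal J(f) in C{x,y} is {y^3, x^2}; counting standard monomials gives mu = 6. Corank 2; j^3 = x^3 is a perfect cube, so E-series; the 4-jet and mu = 6 give E_6.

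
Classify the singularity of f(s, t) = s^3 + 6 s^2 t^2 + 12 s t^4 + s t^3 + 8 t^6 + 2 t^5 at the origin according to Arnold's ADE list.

The Hessian of f at 0 has rank 0. Corank 2; j^3 = s^3 is a perfect cube, so E-series; the 4-jet and mu = 7 give E_7.

E_{7}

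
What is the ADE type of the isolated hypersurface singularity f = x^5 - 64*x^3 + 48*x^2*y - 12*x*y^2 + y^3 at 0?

E8

The Hessian of f at 0 has rank 0. Corank 2; j^3 = -(4*x - y)^3 is a perfect cube, so E-series; the 5-jet and mu = 8 give E_8.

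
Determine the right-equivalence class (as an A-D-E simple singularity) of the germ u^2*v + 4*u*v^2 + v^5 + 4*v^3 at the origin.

D_{6}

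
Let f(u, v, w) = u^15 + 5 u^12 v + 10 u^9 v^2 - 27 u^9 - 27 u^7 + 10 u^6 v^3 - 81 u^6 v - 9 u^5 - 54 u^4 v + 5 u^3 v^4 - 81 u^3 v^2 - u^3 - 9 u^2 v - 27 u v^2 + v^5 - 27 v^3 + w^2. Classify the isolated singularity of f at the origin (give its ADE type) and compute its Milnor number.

The Hessian of f at 0 is [[0, 0, 0], [0, 0, 0], [0, 0, 2]] with rank 1, so corank 2. A Groebner basis of the Jacobian ideal J(f) in C{u,v,w} is {-u^2/162 + u*v^3 - u*v/27 - v^2/18, v^4, u^3 - 27*u*v^2 - 54*v^3, u^2*v + 6*u*v^2 + 9*v^3, w}; counting standard monomials gives mu = 8. Corank 2; j^3 = -(u + 3*v)^3 is a perfect cube, so E-series; the 5-jet and mu = 8 give E_8.

Type E_8, Milnor number mu = 8.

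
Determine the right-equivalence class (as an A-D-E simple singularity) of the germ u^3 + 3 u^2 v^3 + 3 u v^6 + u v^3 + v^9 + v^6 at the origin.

E_7

The Hessian of f at 0 is [[0, 0], [0, 0]] with rank 0, so corank 2. A Groebner basis of the Jacobian ideal J(f) in C{u,v} is {u^3, u*v^2, 3*u^2 + v^3}; counting standard monomials gives mu = 7. Corank 2; j^3 = u^3 is a perfect cube, so E-series; the 4-jet and mu = 7 give E_7.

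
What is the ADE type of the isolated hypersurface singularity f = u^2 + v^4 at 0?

A_3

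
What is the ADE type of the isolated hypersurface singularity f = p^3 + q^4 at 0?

E6

The Hessian of f at 0 has rank 0. Corank 2; j^3 = p^3 is a perfect cube, so E-series; the 4-jet and mu = 6 give E_6.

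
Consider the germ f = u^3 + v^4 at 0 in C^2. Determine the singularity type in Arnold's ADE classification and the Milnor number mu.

The Hessian of f at 0 has rank 0. Corank 2; j^3 = u^3 is a perfect cube, so E-series; the 4-jet and mu = 6 give E_6.

Type E_6, Milnor number mu = 6.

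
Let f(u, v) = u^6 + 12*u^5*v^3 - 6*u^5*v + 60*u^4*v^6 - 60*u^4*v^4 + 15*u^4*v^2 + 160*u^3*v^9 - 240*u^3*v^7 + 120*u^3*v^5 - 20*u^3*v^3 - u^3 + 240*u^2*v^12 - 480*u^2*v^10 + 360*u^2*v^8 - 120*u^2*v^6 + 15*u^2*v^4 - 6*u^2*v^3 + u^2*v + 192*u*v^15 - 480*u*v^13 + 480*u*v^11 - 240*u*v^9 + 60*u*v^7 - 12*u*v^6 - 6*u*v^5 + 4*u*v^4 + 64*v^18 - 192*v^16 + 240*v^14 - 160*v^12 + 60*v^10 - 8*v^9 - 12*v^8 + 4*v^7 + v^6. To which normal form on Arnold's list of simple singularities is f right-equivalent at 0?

The Hessian of f at 0 has rank 0. Corank 2; j^3 = -u^2*(u - v) has shape L^2 M (L != M), so D-series; mu = 7 gives D_7.

D_7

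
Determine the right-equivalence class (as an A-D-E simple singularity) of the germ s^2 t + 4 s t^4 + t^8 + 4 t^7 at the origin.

D_9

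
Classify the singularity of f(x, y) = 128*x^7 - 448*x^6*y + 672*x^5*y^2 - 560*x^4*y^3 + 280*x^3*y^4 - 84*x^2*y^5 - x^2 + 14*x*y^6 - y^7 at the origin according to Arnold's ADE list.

The Hessian of f at 0 has rank 1. Corank 1: A-series; mu = 6 gives A_6.

A_6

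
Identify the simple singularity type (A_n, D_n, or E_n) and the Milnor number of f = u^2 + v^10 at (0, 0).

Type A_{9}, Milnor number mu = 9.

The Hessian of f at 0 has rank 1. Corank 1: A-series; mu = 9 gives A_9.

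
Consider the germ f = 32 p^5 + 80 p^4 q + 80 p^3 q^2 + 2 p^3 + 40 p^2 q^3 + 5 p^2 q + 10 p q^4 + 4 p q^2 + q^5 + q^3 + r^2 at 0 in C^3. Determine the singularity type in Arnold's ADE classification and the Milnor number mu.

The Hessian of f at 0 has rank 1. Corank 2; j^3 = (p + q)^2*(2*p + q) has shape L^2 M (L != M), so D-series; mu = 6 gives D_6.

Type D6, Milnor number mu = 6.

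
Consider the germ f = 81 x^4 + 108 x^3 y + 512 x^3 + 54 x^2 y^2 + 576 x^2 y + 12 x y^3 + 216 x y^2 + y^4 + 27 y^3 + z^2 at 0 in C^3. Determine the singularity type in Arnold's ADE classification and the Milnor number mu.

Type E6, Milnor number mu = 6.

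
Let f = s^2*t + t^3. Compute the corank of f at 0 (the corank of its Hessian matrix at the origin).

2

The Hessian at 0 is [[0, 0], [0, 0]] of rank 0; hence corank 2.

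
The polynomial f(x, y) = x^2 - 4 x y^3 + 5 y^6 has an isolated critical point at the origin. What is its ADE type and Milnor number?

The Hessian of f at 0 is [[2, 0], [0, 0]] with rank 1, so corank 1. A Groebner basis of the Jacobian ideal J(f) in C{x,y} is {x*y^2, -x/2 + y^3, x^2}; counting standard monomials gives mu = 5. Corank 1: A-series; mu = 5 gives A_5.

Type A_5, Milnor number mu = 5.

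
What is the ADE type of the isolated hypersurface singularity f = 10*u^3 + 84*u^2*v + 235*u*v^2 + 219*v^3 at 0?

The Hessian of f at 0 has rank 0. Corank 2; j^3 = (u + 3*v)*(10*u^2 + 54*u*v + 73*v^2) splits into three distinct lines over C (the quadratic factor has nonzero discriminant), so D_4.

D_4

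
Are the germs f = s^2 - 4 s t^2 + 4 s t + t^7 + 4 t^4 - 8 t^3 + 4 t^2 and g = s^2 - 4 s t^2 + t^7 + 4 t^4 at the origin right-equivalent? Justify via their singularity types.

Yes.

The Hessian of f at 0 has rank 1. Corank 1: A-series; mu = 6 gives A_6. The Hessian of g at 0 has rank 1. Corank 1: A-series; mu = 6 gives A_6. Both have type A_6, hence right-equivalent.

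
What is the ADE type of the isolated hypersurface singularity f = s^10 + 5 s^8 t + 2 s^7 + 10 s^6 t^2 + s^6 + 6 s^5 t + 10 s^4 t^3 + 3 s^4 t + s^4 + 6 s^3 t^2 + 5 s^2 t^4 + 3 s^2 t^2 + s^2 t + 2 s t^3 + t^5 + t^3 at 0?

D_{4}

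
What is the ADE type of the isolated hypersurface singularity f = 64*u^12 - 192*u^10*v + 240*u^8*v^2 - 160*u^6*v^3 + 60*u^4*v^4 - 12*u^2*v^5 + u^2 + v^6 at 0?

The Hessian of f at 0 is [[2, 0], [0, 0]] with rank 1, so corank 1. A Groebner basis of the Jacobian ideal J(f) in C{u,v} is {v^5, u}; counting standard monomials gives mu = 5. Corank 1: A-series; mu = 5 gives A_5.

A5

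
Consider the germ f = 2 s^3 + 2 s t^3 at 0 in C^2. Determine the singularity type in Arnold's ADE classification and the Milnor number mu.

The Hessian of f at 0 has rank 0. Corank 2; j^3 = 2*s^3 is a perfect cube, so E-series; the 4-jet and mu = 7 give E_7.

Type E_7, Milnor number mu = 7.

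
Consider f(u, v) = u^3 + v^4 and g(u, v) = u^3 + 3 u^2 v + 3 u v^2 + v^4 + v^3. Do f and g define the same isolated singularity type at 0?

The Hessian of f at 0 has rank 0. Corank 2; j^3 = u^3 is a perfect cube, so E-series; the 4-jet and mu = 6 give E_6. The Hessian of g at 0 has rank 0. Corank 2; j^3 = (u + v)^3 is a perfect cube, so E-series; the 4-jet and mu = 6 give E_6. Both have type E_6, hence right-equivalent.

Yes.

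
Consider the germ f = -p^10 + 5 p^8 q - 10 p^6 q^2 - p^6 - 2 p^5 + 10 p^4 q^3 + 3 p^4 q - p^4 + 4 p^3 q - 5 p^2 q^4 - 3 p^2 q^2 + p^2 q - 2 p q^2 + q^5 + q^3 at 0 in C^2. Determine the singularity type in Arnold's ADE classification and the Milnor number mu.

Type D_{6}, Milnor number mu = 6.

The Hessian of f at 0 has rank 0. Corank 2; j^3 = q*(p - q)^2 has shape L^2 M (L != M), so D-series; mu = 6 gives D_6.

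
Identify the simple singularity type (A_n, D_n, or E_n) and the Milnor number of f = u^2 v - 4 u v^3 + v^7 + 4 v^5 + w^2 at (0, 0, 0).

Type D_{8}, Milnor number mu = 8.

The Hessian of f at 0 has rank 1. Corank 2; j^3 = u^2*v has shape L^2 M (L != M), so D-series; mu = 8 gives D_8.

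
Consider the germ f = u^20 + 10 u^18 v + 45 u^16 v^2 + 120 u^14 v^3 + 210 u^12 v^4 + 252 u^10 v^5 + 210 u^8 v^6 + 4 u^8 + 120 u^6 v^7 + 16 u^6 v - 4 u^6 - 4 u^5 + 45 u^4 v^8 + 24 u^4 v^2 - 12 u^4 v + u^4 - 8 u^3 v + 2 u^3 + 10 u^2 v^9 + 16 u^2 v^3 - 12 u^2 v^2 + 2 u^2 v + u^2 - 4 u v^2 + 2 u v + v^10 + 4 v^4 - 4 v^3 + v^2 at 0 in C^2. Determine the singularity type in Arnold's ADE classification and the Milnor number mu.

The Hessian of f at 0 has rank 1. Corank 1: A-series; mu = 9 gives A_9.

Type A_{9}, Milnor number mu = 9.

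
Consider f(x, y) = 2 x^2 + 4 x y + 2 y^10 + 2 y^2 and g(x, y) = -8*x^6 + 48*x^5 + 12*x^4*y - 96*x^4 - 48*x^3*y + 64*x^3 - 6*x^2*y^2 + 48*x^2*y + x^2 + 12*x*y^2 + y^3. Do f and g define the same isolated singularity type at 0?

No.

The Hessian of f at 0 has rank 1. Corank 1: A-series; mu = 9 gives A_9. The Hessian of g at 0 has rank 1. Corank 1: A-series; mu = 2 gives A_2. f is A_9 but g is A_2, hence not right-equivalent.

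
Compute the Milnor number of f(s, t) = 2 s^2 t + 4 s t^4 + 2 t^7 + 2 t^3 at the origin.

The Hessian of f at 0 has rank 0. Corank 2; j^3 = 2*t*(s^2 + t^2) splits into three distinct lines over C (the quadratic factor has nonzero discriminant), so D_4.

4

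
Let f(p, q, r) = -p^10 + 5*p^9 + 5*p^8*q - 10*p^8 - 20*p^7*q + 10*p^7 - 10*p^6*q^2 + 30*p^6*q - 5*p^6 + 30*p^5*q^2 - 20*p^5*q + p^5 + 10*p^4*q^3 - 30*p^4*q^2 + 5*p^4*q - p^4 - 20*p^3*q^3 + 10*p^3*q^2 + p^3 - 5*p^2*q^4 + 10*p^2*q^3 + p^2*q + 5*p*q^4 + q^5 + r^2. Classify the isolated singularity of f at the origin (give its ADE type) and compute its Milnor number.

The Hessian of f at 0 has rank 1. Corank 2; j^3 = p^2*(p + q) has shape L^2 M (L != M), so D-series; mu = 6 gives D_6.

Type D6, Milnor number mu = 6.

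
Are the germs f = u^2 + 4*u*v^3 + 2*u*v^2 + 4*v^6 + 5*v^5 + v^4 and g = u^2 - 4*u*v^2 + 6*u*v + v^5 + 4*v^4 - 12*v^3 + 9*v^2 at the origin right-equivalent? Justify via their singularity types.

Yes.

The Hessian of f at 0 is [[2, 0], [0, 0]] with rank 1, so corank 1. A Groebner basis of the Jacobian ideal J(f) in C{u,v} is {u/2 + v^3 + v^2/2, u^2, u*v - u/2 - v^2/2}; counting standard monomials gives mu = 4. Corank 1: A-series; mu = 4 gives A_4. The Hessian of g at 0 is [[2, 6], [6, 18]] with rank 1, so corank 1. A Groebner basis of the Jacobian ideal J(g) in C{u,v} is {u^2 + 6*u*v + 9*u/2 + 27*v/2, -u/2 + v^2 - 3*v/2}; counting standard monomials gives mu = 4. Corank 1: A-series; mu = 4 gives A_4. Both have type A_4, hence right-equivalent.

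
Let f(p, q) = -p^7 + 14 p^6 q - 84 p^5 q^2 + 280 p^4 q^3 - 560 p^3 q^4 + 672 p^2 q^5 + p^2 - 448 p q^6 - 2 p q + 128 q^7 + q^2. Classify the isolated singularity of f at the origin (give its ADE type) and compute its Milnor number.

The Hessian of f at 0 has rank 1. Corank 1: A-series; mu = 6 gives A_6.

Type A_6, Milnor number mu = 6.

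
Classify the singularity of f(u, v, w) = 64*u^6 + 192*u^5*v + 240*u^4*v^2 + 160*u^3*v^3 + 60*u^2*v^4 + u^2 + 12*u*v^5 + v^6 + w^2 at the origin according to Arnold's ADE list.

A5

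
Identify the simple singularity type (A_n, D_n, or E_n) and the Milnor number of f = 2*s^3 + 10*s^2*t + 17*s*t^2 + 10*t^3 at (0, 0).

The Hessian of f at 0 is [[0, 0], [0, 0]] with rank 0, so corank 2. A Groebner basis of the Jacobian ideal J(f) in C{s,t} is {t^3, s^2 - 11*t^2/2, s*t + 5*t^2/2}; counting standard monomials gives mu = 4. Corank 2; j^3 = (s + 2*t)*(2*s^2 + 6*s*t + 5*t^2) splits into three distinct lines over C (the quadratic factor has nonzero discriminant), so D_4.

Type D_{4}, Milnor number mu = 4.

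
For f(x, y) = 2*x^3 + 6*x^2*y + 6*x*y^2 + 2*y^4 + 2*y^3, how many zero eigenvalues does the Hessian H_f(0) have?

Hessian at 0 has rank 0.

2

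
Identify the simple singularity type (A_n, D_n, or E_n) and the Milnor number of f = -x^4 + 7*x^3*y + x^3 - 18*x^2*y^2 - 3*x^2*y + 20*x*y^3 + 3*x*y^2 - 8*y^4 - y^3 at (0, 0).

The Hessian of f at 0 is [[0, 0], [0, 0]] with rank 0, so corank 2. A Groebner basis of the Jacobian ideal J(f) in C{x,y} is {3*x^2 - 6*x*y + y^4 + y^3 + 3*y^2, x^3 - 9*x^2 + 18*x*y - 4*y^3 - 9*y^2, x^2*y - 5*x^2 + 10*x*y - 8*y^3/3 - 5*y^2, -2*x^2 + x*y^2 + 4*x*y - 5*y^3/3 - 2*y^2}; counting standard monomials gives mu = 7. Corank 2; j^3 = (x - y)^3 is a perfect cube, so E-series; the 4-jet and mu = 7 give E_7.

Type E7, Milnor number mu = 7.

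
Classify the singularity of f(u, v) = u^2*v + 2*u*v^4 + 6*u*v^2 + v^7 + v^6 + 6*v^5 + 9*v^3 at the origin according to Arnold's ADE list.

The Hessian of f at 0 is [[0, 0], [0, 0]] with rank 0, so corank 2. A Groebner basis of the Jacobian ideal J(f) in C{u,v} is {u*v + v^4 + 3*v^2, u^3 - 9*u^2/2 - 27*u*v + 27*v^3 - 81*v^2/2, u^2*v + u^2 + 6*u*v - 9*v^3 + 9*v^2, -u^2/6 + u*v^2 - u*v + 3*v^3 - 3*v^2/2}; counting standard monomials gives mu = 7. Corank 2; j^3 = v*(u + 3*v)^2 has shape L^2 M (L != M), so D-series; mu = 7 gives D_7.

D_7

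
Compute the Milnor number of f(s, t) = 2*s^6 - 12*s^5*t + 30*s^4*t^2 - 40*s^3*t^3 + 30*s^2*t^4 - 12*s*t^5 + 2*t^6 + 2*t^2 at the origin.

The Hessian of f at 0 is [[0, 0], [0, 4]] with rank 1, so corank 1. A Groebner basis of the Jacobian ideal J(f) in C{s,t} is {s^5, t}; counting standard monomials gives mu = 5. Corank 1: A-series; mu = 5 gives A_5.

5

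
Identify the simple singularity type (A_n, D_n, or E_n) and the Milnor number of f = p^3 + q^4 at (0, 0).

Type E_{6}, Milnor number mu = 6.

The Hessian of f at 0 has rank 0. Corank 2; j^3 = p^3 is a perfect cube, so E-series; the 4-jet and mu = 6 give E_6.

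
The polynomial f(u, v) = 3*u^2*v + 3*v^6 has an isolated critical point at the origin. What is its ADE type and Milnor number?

The Hessian of f at 0 is [[0, 0], [0, 0]] with rank 0, so corank 2. A Groebner basis of the Jacobian ideal J(f) in C{u,v} is {u^2/6 + v^5, u^3, u*v}; counting standard monomials gives mu = 7. Corank 2; j^3 = 3*u^2*v has shape L^2 M (L != M), so D-series; mu = 7 gives D_7.

Type D7, Milnor number mu = 7.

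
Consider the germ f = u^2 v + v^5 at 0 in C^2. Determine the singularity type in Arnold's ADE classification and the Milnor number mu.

Type D6, Milnor number mu = 6.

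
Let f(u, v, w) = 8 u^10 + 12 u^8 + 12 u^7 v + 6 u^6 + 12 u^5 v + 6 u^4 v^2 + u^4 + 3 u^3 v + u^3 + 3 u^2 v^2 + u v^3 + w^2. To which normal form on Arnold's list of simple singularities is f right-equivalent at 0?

E_7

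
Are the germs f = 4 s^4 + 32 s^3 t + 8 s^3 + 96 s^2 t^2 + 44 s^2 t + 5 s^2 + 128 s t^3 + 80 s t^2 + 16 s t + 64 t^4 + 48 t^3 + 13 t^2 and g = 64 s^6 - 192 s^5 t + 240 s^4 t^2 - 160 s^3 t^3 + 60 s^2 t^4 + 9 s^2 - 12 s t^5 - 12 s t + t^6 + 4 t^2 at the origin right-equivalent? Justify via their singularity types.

The Hessian of f at 0 has rank 2. Corank 0: nondegenerate Morse point, so A_1. The Hessian of g at 0 has rank 1. Corank 1: A-series; mu = 5 gives A_5. f is A_1 but g is A_5, hence not right-equivalent.

No.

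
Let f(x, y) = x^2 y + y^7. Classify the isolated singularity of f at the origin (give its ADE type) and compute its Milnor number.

Type D_8, Milnor number mu = 8.

The Hessian of f at 0 is [[0, 0], [0, 0]] with rank 0, so corank 2. A Groebner basis of the Jacobian ideal J(f) in C{x,y} is {x^2/7 + y^6, x^3, x*y}; counting standard monomials gives mu = 8. Corank 2; j^3 = x^2*y has shape L^2 M (L != M), so D-series; mu = 8 gives D_8.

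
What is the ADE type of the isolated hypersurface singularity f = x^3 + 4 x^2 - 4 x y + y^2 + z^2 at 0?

A2

The Hessian of f at 0 has rank 2. Corank 1: A-series; mu = 2 gives A_2.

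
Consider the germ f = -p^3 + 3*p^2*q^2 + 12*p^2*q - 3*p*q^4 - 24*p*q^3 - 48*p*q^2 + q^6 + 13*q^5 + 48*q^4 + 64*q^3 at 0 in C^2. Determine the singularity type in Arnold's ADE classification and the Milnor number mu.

Type E_{8}, Milnor number mu = 8.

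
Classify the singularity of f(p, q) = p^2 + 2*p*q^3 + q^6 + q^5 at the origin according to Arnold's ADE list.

The Hessian of f at 0 has rank 1. Corank 1: A-series; mu = 4 gives A_4.

A_{4}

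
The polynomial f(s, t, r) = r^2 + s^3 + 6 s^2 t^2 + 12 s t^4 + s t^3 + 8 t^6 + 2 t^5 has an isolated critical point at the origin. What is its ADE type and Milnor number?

The Hessian of f at 0 is [[0, 0, 0], [0, 0, 0], [0, 0, 2]] with rank 1, so corank 2. A Groebner basis of the Jacobian ideal J(f) in C{s,t,r} is {-s^2/4 + t^4 - t^3/12, s^3, s^2*t + s^2/12 + t^3/36, s^2/2 + s*t^2 + t^3/6, r}; counting standard monomials gives mu = 7. Corank 2; j^3 = s^3 is a perfect cube, so E-series; the 4-jet and mu = 7 give E_7.

Type E7, Milnor number mu = 7.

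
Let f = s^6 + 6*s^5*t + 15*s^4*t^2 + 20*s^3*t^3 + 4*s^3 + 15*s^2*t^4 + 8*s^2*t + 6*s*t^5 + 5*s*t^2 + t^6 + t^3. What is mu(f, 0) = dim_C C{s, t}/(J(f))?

The Hessian of f at 0 is [[0, 0], [0, 0]] with rank 0, so corank 2. A Groebner basis of the Jacobian ideal J(f) in C{s,t} is {-32*s*t/3 + t^5 - 16*t^2/3, s*t^2 + t^3/2, s^2 + 3*s*t/2 + t^2/2}; counting standard monomials gives mu = 7. Corank 2; j^3 = (s + t)*(2*s + t)^2 has shape L^2 M (L != M), so D-series; mu = 7 gives D_7.

7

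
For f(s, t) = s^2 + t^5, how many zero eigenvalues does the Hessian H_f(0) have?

Hessian at 0 has rank 1.

1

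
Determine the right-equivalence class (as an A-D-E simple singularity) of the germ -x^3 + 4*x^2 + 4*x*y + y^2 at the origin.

A_2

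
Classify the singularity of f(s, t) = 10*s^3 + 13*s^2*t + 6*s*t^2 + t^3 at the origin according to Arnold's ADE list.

The Hessian of f at 0 has rank 0. Corank 2; j^3 = (2*s + t)*(5*s^2 + 4*s*t + t^2) splits into three distinct lines over C (the quadratic factor has nonzero discriminant), so D_4.

D_4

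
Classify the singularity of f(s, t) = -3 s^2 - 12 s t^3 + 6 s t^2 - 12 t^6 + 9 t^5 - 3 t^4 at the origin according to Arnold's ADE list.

The Hessian of f at 0 is [[-6, 0], [0, 0]] with rank 1, so corank 1. A Groebner basis of the Jacobian ideal J(f) in C{s,t} is {s/2 + t^3 - t^2/2, s^2, s*t + s/2 - t^2/2}; counting standard monomials gives mu = 4. Corank 1: A-series; mu = 4 gives A_4.

A4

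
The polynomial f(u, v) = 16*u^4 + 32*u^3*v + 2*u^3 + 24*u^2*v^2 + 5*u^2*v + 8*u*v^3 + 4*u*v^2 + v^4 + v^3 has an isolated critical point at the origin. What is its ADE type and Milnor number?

Type D5, Milnor number mu = 5.

The Hessian of f at 0 has rank 0. Corank 2; j^3 = (u + v)^2*(2*u + v) has shape L^2 M (L != M), so D-series; mu = 5 gives D_5.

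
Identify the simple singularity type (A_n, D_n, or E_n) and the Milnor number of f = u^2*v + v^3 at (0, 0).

Type D_4, Milnor number mu = 4.

The Hessian of f at 0 is [[0, 0], [0, 0]] with rank 0, so corank 2. A Groebner basis of the Jacobian ideal J(f) in C{u,v} is {v^3, u^2 + 3*v^2, u*v}; counting standard monomials gives mu = 4. Corank 2; j^3 = v*(u^2 + v^2) splits into three distinct lines over C (the quadratic factor has nonzero discriminant), so D_4.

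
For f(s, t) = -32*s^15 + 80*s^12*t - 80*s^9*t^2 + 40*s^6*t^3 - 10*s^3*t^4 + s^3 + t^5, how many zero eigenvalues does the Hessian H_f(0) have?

2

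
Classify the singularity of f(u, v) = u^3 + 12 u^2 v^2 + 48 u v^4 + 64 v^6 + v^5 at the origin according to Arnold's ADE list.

E_8

The Hessian of f at 0 is [[0, 0], [0, 0]] with rank 0, so corank 2. A Groebner basis of the Jacobian ideal J(f) in C{u,v} is {v^4, u^3, u^2/8 + u*v^2}; counting standard monomials gives mu = 8. Corank 2; j^3 = u^3 is a perfect cube, so E-series; the 5-jet and mu = 8 give E_8.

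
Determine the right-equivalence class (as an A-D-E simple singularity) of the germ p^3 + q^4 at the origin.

The Hessian of f at 0 is [[0, 0], [0, 0]] with rank 0, so corank 2. A Groebner basis of the Jacobian ideal J(f) in C{p,q} is {q^3, p^2}; counting standard monomials gives mu = 6. Corank 2; j^3 = p^3 is a perfect cube, so E-series; the 4-jet and mu = 6 give E_6.

E_{6}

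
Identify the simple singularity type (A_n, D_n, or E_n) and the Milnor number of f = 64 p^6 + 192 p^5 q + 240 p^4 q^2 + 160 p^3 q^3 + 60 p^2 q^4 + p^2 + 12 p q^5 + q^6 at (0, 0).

The Hessian of f at 0 has rank 1. Corank 1: A-series; mu = 5 gives A_5.

Type A5, Milnor number mu = 5.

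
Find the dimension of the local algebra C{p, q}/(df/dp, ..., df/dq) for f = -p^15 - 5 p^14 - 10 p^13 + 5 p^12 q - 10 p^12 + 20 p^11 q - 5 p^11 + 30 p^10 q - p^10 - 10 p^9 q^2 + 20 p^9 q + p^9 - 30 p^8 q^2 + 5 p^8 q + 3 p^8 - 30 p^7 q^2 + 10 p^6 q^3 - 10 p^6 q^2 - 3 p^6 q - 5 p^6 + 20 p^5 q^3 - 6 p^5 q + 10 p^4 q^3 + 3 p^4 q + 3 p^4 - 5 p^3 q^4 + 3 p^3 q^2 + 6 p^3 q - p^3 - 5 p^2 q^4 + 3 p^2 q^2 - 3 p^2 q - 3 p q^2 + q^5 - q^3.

The Hessian of f at 0 has rank 0. Corank 2; j^3 = -(p + q)^3 is a perfect cube, so E-series; the 5-jet and mu = 8 give E_8.

8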